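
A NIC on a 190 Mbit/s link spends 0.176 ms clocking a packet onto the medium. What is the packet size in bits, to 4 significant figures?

L = R × t_tx = 190000000 b/s × 0.000176 s = 33440 bits.

33440 bits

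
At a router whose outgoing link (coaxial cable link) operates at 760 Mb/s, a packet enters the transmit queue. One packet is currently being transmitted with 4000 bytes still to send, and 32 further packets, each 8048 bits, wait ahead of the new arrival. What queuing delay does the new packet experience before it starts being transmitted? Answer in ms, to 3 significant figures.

Each queued packet: L/R = 8048/760000000 = 0.0105895 ms.
32 queued → 0.338863 ms.
Plus remaining 32000 bits of current packet: 0.0421053 ms.
Queuing delay = 0.381 ms.

0.381 ms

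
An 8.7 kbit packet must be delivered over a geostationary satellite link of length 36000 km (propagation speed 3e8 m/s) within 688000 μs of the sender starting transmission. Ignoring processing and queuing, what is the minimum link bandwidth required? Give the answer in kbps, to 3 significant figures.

15.3 kbps

Propagation delay = 36000000 / 300000000 = 120000 μs.
Transmission budget = 688000 − 120000 = 568000 μs.
R ≥ L / t_tx = 8700 bits / 0.568 s = 15.3 kbps.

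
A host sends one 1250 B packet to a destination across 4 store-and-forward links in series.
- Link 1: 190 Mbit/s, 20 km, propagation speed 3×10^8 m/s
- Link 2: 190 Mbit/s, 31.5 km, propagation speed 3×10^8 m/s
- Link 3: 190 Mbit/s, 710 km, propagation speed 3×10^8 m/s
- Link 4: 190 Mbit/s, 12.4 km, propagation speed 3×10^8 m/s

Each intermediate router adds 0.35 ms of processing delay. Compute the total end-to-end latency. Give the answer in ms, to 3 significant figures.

L = 1250 × 8 = 10000 bits.
Transmission delay per hop = L/R = 10000/190000000 = 0.0526316 ms; 4 hops → 0.210526 ms.
Propagation delays (d/s per hop): 0.0666667, 0.105, 2.36667, 0.0413333 ms; sum = 2.57967 ms.
Processing at 3 router(s): 3 × 0.35 ms = 1.05 ms.
End-to-end = 3.84 ms.

3.84 ms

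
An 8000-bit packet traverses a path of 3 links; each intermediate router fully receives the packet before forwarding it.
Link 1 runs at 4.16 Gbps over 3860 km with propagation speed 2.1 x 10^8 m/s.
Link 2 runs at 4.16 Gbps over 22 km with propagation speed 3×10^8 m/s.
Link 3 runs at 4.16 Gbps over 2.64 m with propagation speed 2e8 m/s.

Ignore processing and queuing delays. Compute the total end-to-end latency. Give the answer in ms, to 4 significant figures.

Transmission delay per hop = L/R = 8000/4160000000 = 0.00192308 ms; 3 hops → 0.00576923 ms.
Propagation delays (d/s per hop): 18.381, 0.0733333, 1.32e-05 ms; sum = 18.4543 ms.
End-to-end = 18.46 ms.

18.46 ms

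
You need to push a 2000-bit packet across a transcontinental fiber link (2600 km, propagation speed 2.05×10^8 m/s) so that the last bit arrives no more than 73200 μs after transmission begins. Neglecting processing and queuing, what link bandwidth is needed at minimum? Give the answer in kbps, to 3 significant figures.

Propagation delay = 2600000 / 2.05e+08 = 12682.9 μs.
Transmission budget = 73200 − 12682.9 = 60517.1 μs.
R ≥ L / t_tx = 2000 bits / 0.0605171 s = 33.0 kbps.

33.0 kbps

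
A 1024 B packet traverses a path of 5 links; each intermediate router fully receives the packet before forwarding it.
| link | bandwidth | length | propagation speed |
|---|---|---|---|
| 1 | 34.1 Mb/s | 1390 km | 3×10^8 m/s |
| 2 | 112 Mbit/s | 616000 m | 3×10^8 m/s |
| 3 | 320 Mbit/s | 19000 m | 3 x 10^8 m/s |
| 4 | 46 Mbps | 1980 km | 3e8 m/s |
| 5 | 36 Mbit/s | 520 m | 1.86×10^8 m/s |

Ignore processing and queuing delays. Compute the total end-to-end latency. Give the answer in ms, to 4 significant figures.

14.10 ms

L = 1024 × 8 = 8192 bits.
Transmission delays (L/R per hop): 0.240235, 0.0731429, 0.0256, 0.178087, 0.227556 ms; sum = 0.74462 ms.
Propagation delays (d/s per hop): 4.63333, 2.05333, 0.0633333, 6.6, 0.0027957 ms; sum = 13.3528 ms.
End-to-end = 14.10 ms.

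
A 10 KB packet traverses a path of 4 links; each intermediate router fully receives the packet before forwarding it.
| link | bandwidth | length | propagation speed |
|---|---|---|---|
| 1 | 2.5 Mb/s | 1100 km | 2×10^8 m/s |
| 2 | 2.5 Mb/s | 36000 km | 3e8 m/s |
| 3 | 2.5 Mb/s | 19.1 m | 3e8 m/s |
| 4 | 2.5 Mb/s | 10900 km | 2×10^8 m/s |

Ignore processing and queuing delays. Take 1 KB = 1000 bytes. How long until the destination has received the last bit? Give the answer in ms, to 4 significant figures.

L = 80000 bits.
Transmission delay per hop = L/R = 80000/2500000 = 32 ms; 4 hops → 128 ms.
Propagation delays (d/s per hop): 5.5, 120, 6.36667e-05, 54.5 ms; sum = 180 ms.
End-to-end = 308.0 ms.

308.0 ms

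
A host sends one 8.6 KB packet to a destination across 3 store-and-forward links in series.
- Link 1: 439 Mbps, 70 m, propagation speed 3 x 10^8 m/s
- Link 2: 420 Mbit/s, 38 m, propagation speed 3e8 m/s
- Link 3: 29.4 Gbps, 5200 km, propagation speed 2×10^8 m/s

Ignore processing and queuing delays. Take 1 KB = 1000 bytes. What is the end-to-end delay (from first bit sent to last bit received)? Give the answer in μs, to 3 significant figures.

L = 68800 bits.
Transmission delays (L/R per hop): 156.72, 163.81, 2.34014 μs; sum = 322.869 μs.
Propagation delays (d/s per hop): 0.233333, 0.126667, 26000 μs; sum = 26000.4 μs.
End-to-end = 26300 μs.

26300 μs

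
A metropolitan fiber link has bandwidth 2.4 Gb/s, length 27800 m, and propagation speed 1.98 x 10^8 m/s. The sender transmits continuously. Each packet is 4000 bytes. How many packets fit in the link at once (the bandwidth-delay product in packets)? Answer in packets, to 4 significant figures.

Propagation delay = 27800 / 198000000 = 0.000140404 s.
BDP = R × t_prop = 2400000000 × 0.000140404 = 336970 bits.
In packets of 32000 bits: 10.53 packets.

10.53 packets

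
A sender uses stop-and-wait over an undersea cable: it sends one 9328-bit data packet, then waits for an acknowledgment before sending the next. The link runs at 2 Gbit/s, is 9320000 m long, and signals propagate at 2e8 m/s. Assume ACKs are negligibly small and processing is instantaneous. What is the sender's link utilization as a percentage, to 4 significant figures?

0.005004 %

t_tx = L/R = 9328/2000000000 = 4.664e-06 s.
t_prop = 9320000/200000000 = 0.0466 s; RTT = 0.0932 s.
Cycle = t_tx + RTT = 0.0932047 s.
Utilization = t_tx / cycle = 4.664e-06/0.0932047 = 0.005004 %.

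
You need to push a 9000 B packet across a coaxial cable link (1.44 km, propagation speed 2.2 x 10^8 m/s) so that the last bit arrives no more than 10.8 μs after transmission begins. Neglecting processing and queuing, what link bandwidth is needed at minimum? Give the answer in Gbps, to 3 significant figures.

16.9 Gbps

L = 72000 bits.
Propagation delay = 1440 / 2.2e+08 = 6.54545 μs.
Transmission budget = 10.8 − 6.54545 = 4.25455 μs.
R ≥ L / t_tx = 72000 bits / 4.25455e-06 s = 16.9 Gbps.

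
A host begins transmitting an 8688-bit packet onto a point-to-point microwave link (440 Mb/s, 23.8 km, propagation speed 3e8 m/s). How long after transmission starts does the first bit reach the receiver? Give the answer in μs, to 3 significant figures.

79.3 μs

First bit experiences only propagation delay: d/s = 23800/300000000 = 79.3 μs.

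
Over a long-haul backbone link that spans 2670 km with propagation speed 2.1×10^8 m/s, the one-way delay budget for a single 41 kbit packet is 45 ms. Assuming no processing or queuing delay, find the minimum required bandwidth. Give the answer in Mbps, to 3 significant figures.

1.27 Mbps

Propagation delay = 2670000 / 210000000 = 12.7143 ms.
Transmission budget = 45 − 12.7143 = 32.2857 ms.
R ≥ L / t_tx = 41000 bits / 0.0322857 s = 1.27 Mbps.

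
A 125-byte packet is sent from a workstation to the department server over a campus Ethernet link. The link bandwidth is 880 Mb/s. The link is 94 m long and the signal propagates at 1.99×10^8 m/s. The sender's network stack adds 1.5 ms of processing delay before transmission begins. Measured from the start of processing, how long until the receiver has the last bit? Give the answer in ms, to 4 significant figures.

1.502 ms

L = 125 × 8 = 1000 bits.
Transmission delay = L/R = 1000 / 880000000 = 0.00113636 ms.
Propagation delay = d/s = 94 m / 199000000 m/s = 0.000472362 ms.
Plus processing delay 1.5 ms = 1.5 ms.
Total = 1.502 ms.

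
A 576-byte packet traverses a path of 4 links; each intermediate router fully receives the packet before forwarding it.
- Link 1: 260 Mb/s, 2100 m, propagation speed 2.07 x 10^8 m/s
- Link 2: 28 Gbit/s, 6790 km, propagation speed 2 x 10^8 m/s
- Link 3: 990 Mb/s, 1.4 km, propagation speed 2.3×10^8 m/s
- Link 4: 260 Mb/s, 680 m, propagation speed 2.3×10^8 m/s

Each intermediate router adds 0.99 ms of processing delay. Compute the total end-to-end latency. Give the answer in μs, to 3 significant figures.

L = 576 × 8 = 4608 bits.
Transmission delays (L/R per hop): 17.7231, 0.164571, 4.65455, 17.7231 μs; sum = 40.2653 μs.
Propagation delays (d/s per hop): 10.1449, 33950, 6.08696, 2.95652 μs; sum = 33969.2 μs.
Processing at 3 router(s): 3 × 0.99 ms = 2970 μs.
End-to-end = 37000 μs.

37000 μs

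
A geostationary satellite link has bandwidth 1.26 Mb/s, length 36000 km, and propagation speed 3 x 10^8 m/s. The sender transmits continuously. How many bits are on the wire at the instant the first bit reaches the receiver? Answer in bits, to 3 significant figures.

Propagation delay = 36000000 / 300000000 = 0.12 s.
BDP = R × t_prop = 1260000 × 0.12 = 151200 bits.

151000 bits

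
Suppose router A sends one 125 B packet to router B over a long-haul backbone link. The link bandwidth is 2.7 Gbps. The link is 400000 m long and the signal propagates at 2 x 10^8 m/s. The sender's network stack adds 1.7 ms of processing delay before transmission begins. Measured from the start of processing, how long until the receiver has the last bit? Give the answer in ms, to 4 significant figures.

L = 125 × 8 = 1000 bits.
Transmission delay = L/R = 1000 / 2700000000 = 0.00037037 ms.
Propagation delay = d/s = 400000 m / 200000000 m/s = 2 ms.
Plus processing delay 1.7 ms = 1.7 ms.
Total = 3.700 ms.

3.700 ms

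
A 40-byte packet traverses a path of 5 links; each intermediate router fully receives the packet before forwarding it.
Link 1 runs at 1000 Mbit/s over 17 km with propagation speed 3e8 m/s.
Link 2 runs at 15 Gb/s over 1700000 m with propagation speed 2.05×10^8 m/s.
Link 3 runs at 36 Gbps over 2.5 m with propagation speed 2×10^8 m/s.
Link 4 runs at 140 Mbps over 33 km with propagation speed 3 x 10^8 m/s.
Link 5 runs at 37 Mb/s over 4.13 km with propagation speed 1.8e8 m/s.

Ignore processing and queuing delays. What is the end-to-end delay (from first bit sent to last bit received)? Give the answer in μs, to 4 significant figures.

L = 40 × 8 = 320 bits.
Transmission delays (L/R per hop): 0.32, 0.0213333, 0.00888889, 2.28571, 8.64865 μs; sum = 11.2846 μs.
Propagation delays (d/s per hop): 56.6667, 8292.68, 0.0125, 110, 22.9444 μs; sum = 8482.31 μs.
End-to-end = 8494 μs.

8494 μs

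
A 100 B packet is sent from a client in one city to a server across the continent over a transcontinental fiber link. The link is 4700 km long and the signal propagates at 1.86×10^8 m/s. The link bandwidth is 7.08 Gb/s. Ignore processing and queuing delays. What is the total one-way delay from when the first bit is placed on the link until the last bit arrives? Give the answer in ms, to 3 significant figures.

25.3 ms

L = 100 × 8 = 800 bits.
Transmission delay = L/R = 800 / 7080000000 = 0.000112994 ms.
Propagation delay = d/s = 4700000 m / 186000000 m/s = 25.2688 ms.
Total = 25.3 ms.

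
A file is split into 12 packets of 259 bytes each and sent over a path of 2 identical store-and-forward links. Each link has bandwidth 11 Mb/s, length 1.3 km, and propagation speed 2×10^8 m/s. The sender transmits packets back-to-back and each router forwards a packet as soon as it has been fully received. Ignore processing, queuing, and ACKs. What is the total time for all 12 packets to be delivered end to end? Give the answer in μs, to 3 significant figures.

2460 μs

Per-hop transmission t_tx = L/R = 2072/11000000 = 188.364 μs.
Per-hop propagation t_prop = 1300/200000000 = 6.5 μs.
Pipeline fill: first packet needs 2·t_tx to clear all hops; remaining 11 packets each add one t_tx.
Total = (2+12-1)·t_tx + 2·t_prop = 13·188.364 + 2·6.5 = 2460 μs.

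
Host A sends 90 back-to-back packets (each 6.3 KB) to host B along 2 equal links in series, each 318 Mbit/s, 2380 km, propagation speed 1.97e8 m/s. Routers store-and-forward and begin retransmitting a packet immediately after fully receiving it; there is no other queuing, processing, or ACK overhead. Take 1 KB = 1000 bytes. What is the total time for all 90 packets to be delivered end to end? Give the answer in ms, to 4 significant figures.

Per-hop transmission t_tx = L/R = 50400/318000000 = 0.158491 ms.
Per-hop propagation t_prop = 2380000/197000000 = 12.0812 ms.
Pipeline fill: first packet needs 2·t_tx to clear all hops; remaining 89 packets each add one t_tx.
Total = (2+90-1)·t_tx + 2·t_prop = 91·0.158491 + 2·12.0812 = 38.59 ms.

38.59 ms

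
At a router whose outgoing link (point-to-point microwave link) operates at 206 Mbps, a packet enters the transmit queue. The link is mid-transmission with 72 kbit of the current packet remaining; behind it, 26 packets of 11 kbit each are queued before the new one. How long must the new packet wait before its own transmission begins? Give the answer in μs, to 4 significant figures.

Each queued packet: L/R = 11000/206000000 = 53.3981 μs.
26 queued → 1388.35 μs.
Plus remaining 72000 bits of current packet: 349.515 μs.
Queuing delay = 1738 μs.

1738 μs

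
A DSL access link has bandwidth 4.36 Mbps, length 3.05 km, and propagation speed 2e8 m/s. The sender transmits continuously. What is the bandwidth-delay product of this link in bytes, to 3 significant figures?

Propagation delay = 3050 / 200000000 = 1.525e-05 s.
BDP = R × t_prop = 4360000 × 1.525e-05 = 66.49 bits.
In bytes: 66.49/8 = 8.31 bytes.

8.31 bytes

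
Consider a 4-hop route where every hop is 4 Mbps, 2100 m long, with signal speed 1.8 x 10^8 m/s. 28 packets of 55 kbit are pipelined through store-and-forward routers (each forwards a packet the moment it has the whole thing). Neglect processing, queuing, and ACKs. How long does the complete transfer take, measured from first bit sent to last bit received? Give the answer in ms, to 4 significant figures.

Per-hop transmission t_tx = L/R = 55000/4000000 = 13.75 ms.
Per-hop propagation t_prop = 2100/180000000 = 0.0116667 ms.
Pipeline fill: first packet needs 4·t_tx to clear all hops; remaining 27 packets each add one t_tx.
Total = (4+28-1)·t_tx + 4·t_prop = 31·13.75 + 4·0.0116667 = 426.3 ms.

426.3 ms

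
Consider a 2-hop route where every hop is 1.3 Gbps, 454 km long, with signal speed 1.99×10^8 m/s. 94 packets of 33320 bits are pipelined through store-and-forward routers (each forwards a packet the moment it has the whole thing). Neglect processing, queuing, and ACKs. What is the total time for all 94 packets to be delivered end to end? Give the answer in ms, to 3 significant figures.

7.00 ms

Per-hop transmission t_tx = L/R = 33320/1300000000 = 0.0256308 ms.
Per-hop propagation t_prop = 454000/199000000 = 2.28141 ms.
Pipeline fill: first packet needs 2·t_tx to clear all hops; remaining 93 packets each add one t_tx.
Total = (2+94-1)·t_tx + 2·t_prop = 95·0.0256308 + 2·2.28141 = 7.00 ms.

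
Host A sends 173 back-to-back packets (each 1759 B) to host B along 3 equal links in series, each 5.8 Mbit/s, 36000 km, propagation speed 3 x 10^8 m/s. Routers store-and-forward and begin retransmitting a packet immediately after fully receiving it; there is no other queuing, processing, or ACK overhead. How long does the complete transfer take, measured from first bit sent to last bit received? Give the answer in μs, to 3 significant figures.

Per-hop transmission t_tx = L/R = 14072/5800000 = 2426.21 μs.
Per-hop propagation t_prop = 36000000/300000000 = 120000 μs.
Pipeline fill: first packet needs 3·t_tx to clear all hops; remaining 172 packets each add one t_tx.
Total = (3+173-1)·t_tx + 3·t_prop = 175·2426.21 + 3·120000 = 785000 μs.

785000 μs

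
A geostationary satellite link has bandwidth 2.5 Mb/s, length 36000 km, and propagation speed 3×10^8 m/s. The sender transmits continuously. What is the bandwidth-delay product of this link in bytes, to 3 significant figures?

Propagation delay = 36000000 / 300000000 = 0.12 s.
BDP = R × t_prop = 2500000 × 0.12 = 300000 bits.
In bytes: 300000/8 = 37500 bytes.

37500 bytes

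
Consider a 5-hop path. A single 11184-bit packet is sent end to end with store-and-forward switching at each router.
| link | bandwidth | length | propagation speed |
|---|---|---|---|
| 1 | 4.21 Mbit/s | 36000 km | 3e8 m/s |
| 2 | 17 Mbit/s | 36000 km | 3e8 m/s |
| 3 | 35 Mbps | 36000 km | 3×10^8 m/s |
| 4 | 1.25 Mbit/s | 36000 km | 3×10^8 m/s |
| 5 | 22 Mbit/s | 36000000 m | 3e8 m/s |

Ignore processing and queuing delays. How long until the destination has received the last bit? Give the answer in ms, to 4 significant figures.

Transmission delays (L/R per hop): 2.65653, 0.657882, 0.319543, 8.9472, 0.508364 ms; sum = 13.0895 ms.
Propagation delays (d/s per hop): 120, 120, 120, 120, 120 ms; sum = 600 ms.
End-to-end = 613.1 ms.

613.1 ms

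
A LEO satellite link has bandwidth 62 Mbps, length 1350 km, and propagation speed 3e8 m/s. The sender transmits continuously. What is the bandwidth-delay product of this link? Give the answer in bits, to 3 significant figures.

Propagation delay = 1350000 / 300000000 = 0.0045 s.
BDP = R × t_prop = 62000000 × 0.0045 = 279000 bits.

279000 bits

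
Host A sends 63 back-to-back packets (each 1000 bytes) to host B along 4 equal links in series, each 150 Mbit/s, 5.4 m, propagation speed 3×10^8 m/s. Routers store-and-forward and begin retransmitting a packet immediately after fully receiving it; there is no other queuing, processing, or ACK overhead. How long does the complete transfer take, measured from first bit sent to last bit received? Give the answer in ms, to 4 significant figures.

3.520 ms

Per-hop transmission t_tx = L/R = 8000/150000000 = 0.0533333 ms.
Per-hop propagation t_prop = 5.4/300000000 = 1.8e-05 ms.
Pipeline fill: first packet needs 4·t_tx to clear all hops; remaining 62 packets each add one t_tx.
Total = (4+63-1)·t_tx + 4·t_prop = 66·0.0533333 + 4·1.8e-05 = 3.520 ms.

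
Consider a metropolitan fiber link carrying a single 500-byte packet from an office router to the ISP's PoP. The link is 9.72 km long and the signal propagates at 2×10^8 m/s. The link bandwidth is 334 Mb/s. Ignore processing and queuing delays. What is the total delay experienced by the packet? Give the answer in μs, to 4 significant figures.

L = 500 × 8 = 4000 bits.
Transmission delay = L/R = 4000 / 334000000 = 11.976 μs.
Propagation delay = d/s = 9720 m / 200000000 m/s = 48.6 μs.
Total = 60.58 μs.

60.58 μs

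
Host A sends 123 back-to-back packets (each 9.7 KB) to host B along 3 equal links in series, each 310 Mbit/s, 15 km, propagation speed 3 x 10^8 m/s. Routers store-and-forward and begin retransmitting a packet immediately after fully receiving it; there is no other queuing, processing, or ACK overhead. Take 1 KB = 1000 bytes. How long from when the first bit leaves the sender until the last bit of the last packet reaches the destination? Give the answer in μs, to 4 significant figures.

31440 μs

Per-hop transmission t_tx = L/R = 77600/310000000 = 250.323 μs.
Per-hop propagation t_prop = 15000/300000000 = 50 μs.
Pipeline fill: first packet needs 3·t_tx to clear all hops; remaining 122 packets each add one t_tx.
Total = (3+123-1)·t_tx + 3·t_prop = 125·250.323 + 3·50 = 31440 μs.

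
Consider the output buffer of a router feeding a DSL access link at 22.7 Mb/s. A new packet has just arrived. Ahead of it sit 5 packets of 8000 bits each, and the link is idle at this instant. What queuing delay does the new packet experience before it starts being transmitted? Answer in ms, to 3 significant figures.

1.76 ms

Each queued packet: L/R = 8000/22700000 = 0.352423 ms.
5 queued → 1.76211 ms.
Queuing delay = 1.76 ms.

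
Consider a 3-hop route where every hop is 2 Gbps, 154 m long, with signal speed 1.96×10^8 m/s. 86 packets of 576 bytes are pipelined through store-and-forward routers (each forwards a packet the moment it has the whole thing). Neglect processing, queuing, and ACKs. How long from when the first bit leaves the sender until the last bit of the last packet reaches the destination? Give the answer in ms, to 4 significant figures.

0.2051 ms

Per-hop transmission t_tx = L/R = 4608/2000000000 = 0.002304 ms.
Per-hop propagation t_prop = 154/196000000 = 0.000785714 ms.
Pipeline fill: first packet needs 3·t_tx to clear all hops; remaining 85 packets each add one t_tx.
Total = (3+86-1)·t_tx + 3·t_prop = 88·0.002304 + 3·0.000785714 = 0.2051 ms.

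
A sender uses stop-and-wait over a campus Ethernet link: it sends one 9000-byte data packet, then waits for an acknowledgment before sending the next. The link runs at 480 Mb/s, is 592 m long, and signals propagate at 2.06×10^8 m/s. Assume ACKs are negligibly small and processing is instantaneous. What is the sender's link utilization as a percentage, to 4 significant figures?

t_tx = L/R = 72000/480000000 = 0.00015 s.
t_prop = 592/206000000 = 2.87379e-06 s; RTT = 5.74757e-06 s.
Cycle = t_tx + RTT = 0.000155748 s.
Utilization = t_tx / cycle = 0.00015/0.000155748 = 96.31 %.

96.31 %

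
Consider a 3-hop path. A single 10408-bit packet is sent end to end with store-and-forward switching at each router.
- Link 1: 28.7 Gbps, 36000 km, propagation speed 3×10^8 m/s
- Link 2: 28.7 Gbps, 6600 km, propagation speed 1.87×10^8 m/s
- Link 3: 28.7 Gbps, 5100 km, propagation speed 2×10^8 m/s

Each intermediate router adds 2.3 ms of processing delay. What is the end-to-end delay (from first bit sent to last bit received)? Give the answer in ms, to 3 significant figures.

Transmission delay per hop = L/R = 10408/28700000000 = 0.000362648 ms; 3 hops → 0.00108794 ms.
Propagation delays (d/s per hop): 120, 35.2941, 25.5 ms; sum = 180.794 ms.
Processing at 2 router(s): 2 × 2.3 ms = 4.6 ms.
End-to-end = 185 ms.

185 ms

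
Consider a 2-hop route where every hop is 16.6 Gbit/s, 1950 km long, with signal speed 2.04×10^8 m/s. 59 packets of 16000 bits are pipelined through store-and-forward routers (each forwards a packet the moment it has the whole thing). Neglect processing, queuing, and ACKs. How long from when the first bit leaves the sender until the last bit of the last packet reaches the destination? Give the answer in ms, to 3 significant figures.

Per-hop transmission t_tx = L/R = 16000/1.66e+10 = 0.000963855 ms.
Per-hop propagation t_prop = 1950000/204000000 = 9.55882 ms.
Pipeline fill: first packet needs 2·t_tx to clear all hops; remaining 58 packets each add one t_tx.
Total = (2+59-1)·t_tx + 2·t_prop = 60·0.000963855 + 2·9.55882 = 19.2 ms.

19.2 ms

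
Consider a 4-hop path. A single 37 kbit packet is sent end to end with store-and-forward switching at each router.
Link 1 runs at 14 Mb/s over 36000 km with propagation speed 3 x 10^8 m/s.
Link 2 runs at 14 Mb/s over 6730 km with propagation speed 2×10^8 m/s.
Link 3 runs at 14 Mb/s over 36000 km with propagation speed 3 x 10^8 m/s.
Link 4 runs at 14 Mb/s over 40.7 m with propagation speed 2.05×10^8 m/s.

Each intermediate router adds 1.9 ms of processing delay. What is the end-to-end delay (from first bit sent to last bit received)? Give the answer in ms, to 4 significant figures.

L = 37000 bits.
Transmission delay per hop = L/R = 37000/14000000 = 2.64286 ms; 4 hops → 10.5714 ms.
Propagation delays (d/s per hop): 120, 33.65, 120, 0.000198537 ms; sum = 273.65 ms.
Processing at 3 router(s): 3 × 1.9 ms = 5.7 ms.
End-to-end = 289.9 ms.

289.9 ms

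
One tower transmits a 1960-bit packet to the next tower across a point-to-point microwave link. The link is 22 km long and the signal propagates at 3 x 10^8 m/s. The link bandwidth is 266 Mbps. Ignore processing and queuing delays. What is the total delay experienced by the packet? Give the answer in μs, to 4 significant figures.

Transmission delay = L/R = 1960 / 266000000 = 7.36842 μs.
Propagation delay = d/s = 22000 m / 300000000 m/s = 73.3333 μs.
Total = 80.70 μs.

80.70 μs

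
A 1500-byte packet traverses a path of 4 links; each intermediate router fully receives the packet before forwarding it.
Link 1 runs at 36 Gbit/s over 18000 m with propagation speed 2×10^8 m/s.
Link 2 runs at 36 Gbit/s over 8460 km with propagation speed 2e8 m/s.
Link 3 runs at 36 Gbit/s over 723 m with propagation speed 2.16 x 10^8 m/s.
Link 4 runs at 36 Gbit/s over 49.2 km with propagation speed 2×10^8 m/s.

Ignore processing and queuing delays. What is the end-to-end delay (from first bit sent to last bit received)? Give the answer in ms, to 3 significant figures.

42.6 ms

L = 1500 × 8 = 12000 bits.
Transmission delay per hop = L/R = 12000/36000000000 = 0.000333333 ms; 4 hops → 0.00133333 ms.
Propagation delays (d/s per hop): 0.09, 42.3, 0.00334722, 0.246 ms; sum = 42.6393 ms.
End-to-end = 42.6 ms.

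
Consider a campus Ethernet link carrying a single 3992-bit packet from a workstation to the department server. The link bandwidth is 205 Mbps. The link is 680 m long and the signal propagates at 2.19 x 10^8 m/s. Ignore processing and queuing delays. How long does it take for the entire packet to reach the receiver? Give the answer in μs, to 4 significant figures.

22.58 μs

Transmission delay = L/R = 3992 / 205000000 = 19.4732 μs.
Propagation delay = d/s = 680 m / 219000000 m/s = 3.10502 μs.
Total = 22.58 μs.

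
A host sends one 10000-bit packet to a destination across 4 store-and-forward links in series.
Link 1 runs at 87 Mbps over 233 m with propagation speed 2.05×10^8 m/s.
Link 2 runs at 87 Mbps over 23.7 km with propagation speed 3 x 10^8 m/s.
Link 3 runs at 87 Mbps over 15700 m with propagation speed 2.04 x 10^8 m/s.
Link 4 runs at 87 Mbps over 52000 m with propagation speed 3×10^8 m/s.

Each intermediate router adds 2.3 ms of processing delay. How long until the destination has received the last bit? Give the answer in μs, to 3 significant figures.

Transmission delay per hop = L/R = 10000/87000000 = 114.943 μs; 4 hops → 459.77 μs.
Propagation delays (d/s per hop): 1.13659, 79, 76.9608, 173.333 μs; sum = 330.431 μs.
Processing at 3 router(s): 3 × 2.3 ms = 6900 μs.
End-to-end = 7690 μs.

7690 μs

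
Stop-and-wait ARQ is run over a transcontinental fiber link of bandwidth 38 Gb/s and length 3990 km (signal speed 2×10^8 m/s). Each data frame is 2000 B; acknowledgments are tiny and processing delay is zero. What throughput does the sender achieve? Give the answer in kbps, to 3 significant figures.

t_tx = L/R = 16000/38000000000 = 4.21053e-07 s.
t_prop = 3990000/200000000 = 0.01995 s; RTT = 0.0399 s.
Cycle = t_tx + RTT = 0.0399004 s.
Throughput = L / cycle = 16000 / 0.0399004 = 401 kbps.

401 kbps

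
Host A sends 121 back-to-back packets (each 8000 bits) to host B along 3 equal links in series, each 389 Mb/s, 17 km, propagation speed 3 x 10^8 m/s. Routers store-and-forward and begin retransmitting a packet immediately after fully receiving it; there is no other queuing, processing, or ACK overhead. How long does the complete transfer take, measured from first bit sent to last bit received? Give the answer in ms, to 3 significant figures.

2.70 ms

Per-hop transmission t_tx = L/R = 8000/389000000 = 0.0205656 ms.
Per-hop propagation t_prop = 17000/300000000 = 0.0566667 ms.
Pipeline fill: first packet needs 3·t_tx to clear all hops; remaining 120 packets each add one t_tx.
Total = (3+121-1)·t_tx + 3·t_prop = 123·0.0205656 + 3·0.0566667 = 2.70 ms.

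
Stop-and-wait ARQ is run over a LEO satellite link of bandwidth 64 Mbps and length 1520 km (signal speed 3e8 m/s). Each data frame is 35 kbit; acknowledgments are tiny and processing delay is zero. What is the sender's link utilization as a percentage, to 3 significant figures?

5.12 %

t_tx = L/R = 35000/64000000 = 0.000546875 s.
t_prop = 1520000/300000000 = 0.00506667 s; RTT = 0.0101333 s.
Cycle = t_tx + RTT = 0.0106802 s.
Utilization = t_tx / cycle = 0.000546875/0.0106802 = 5.12 %.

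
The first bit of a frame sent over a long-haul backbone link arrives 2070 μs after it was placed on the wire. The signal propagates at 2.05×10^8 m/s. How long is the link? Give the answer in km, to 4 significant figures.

d = s × t_prop = 2.05e+08 × 0.00207 = 424.4 km.

424.4 km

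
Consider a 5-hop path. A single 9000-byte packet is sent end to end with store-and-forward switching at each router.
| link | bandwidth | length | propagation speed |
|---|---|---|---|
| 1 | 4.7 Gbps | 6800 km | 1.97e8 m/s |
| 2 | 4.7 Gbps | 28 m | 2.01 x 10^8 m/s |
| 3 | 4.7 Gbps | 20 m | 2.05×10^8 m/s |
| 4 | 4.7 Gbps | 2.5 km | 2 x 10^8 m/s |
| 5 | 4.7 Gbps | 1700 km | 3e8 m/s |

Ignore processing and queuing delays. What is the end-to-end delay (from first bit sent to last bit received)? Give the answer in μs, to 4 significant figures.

L = 9000 × 8 = 72000 bits.
Transmission delay per hop = L/R = 72000/4700000000 = 15.3191 μs; 5 hops → 76.5957 μs.
Propagation delays (d/s per hop): 34517.8, 0.139303, 0.097561, 12.5, 5666.67 μs; sum = 40197.2 μs.
End-to-end = 40270 μs.

40270 μs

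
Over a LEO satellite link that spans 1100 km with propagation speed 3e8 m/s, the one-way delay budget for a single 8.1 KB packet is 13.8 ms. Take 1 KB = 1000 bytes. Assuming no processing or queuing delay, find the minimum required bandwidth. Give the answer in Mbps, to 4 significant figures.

L = 64800 bits.
Propagation delay = 1100000 / 300000000 = 3.66667 ms.
Transmission budget = 13.8 − 3.66667 = 10.1333 ms.
R ≥ L / t_tx = 64800 bits / 0.0101333 s = 6.395 Mbps.

6.395 Mbps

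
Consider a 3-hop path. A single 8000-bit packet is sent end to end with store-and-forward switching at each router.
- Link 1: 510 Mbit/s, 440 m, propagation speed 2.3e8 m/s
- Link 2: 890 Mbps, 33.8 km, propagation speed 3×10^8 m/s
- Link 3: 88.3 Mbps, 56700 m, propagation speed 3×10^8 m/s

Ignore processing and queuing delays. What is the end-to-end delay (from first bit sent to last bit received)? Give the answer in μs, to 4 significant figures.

418.9 μs

Transmission delays (L/R per hop): 15.6863, 8.98876, 90.6002 μs; sum = 115.275 μs.
Propagation delays (d/s per hop): 1.91304, 112.667, 189 μs; sum = 303.58 μs.
End-to-end = 418.9 μs.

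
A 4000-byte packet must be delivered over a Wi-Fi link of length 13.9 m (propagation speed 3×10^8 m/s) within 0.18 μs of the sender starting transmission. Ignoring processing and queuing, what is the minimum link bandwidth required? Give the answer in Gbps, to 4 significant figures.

239.4 Gbps

L = 32000 bits.
Propagation delay = 13.9 / 300000000 = 0.0463333 μs.
Transmission budget = 0.18 − 0.0463333 = 0.133667 μs.
R ≥ L / t_tx = 32000 bits / 1.33667e-07 s = 239.4 Gbps.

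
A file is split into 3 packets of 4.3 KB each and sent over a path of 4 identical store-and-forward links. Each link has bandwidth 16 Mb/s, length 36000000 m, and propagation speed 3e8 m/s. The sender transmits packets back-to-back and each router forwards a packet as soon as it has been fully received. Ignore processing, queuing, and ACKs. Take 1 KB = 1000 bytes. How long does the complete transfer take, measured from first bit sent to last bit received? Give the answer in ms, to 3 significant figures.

Per-hop transmission t_tx = L/R = 34400/16000000 = 2.15 ms.
Per-hop propagation t_prop = 36000000/300000000 = 120 ms.
Pipeline fill: first packet needs 4·t_tx to clear all hops; remaining 2 packets each add one t_tx.
Total = (4+3-1)·t_tx + 4·t_prop = 6·2.15 + 4·120 = 493 ms.

493 ms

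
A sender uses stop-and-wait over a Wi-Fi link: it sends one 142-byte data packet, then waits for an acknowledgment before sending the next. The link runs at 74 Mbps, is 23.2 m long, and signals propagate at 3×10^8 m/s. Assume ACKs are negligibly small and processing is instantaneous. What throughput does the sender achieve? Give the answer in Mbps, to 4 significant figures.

73.26 Mbps

t_tx = L/R = 1136/74000000 = 1.53514e-05 s.
t_prop = 23.2/300000000 = 7.73333e-08 s; RTT = 1.54667e-07 s.
Cycle = t_tx + RTT = 1.5506e-05 s.
Throughput = L / cycle = 1136 / 1.5506e-05 = 73.26 Mbps.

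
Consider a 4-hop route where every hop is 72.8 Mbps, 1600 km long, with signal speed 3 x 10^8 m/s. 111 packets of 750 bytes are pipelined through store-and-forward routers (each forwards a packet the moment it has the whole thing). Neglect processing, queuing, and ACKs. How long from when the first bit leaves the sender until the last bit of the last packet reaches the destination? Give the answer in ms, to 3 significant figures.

Per-hop transmission t_tx = L/R = 6000/72800000 = 0.0824176 ms.
Per-hop propagation t_prop = 1600000/300000000 = 5.33333 ms.
Pipeline fill: first packet needs 4·t_tx to clear all hops; remaining 110 packets each add one t_tx.
Total = (4+111-1)·t_tx + 4·t_prop = 114·0.0824176 + 4·5.33333 = 30.7 ms.

30.7 ms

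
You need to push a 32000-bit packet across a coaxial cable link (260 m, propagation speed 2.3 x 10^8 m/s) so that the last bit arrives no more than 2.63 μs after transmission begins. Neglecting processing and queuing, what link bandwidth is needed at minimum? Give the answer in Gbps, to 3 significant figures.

Propagation delay = 260 / 2.3e+08 = 1.13043 μs.
Transmission budget = 2.63 − 1.13043 = 1.49957 μs.
R ≥ L / t_tx = 32000 bits / 1.49957e-06 s = 21.3 Gbps.

21.3 Gbps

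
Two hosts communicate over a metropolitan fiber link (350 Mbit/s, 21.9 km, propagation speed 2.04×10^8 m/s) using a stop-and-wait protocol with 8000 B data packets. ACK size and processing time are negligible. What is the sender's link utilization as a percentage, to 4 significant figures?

t_tx = L/R = 64000/350000000 = 0.000182857 s.
t_prop = 21900/204000000 = 0.000107353 s; RTT = 0.000214706 s.
Cycle = t_tx + RTT = 0.000397563 s.
Utilization = t_tx / cycle = 0.000182857/0.000397563 = 45.99 %.

45.99 %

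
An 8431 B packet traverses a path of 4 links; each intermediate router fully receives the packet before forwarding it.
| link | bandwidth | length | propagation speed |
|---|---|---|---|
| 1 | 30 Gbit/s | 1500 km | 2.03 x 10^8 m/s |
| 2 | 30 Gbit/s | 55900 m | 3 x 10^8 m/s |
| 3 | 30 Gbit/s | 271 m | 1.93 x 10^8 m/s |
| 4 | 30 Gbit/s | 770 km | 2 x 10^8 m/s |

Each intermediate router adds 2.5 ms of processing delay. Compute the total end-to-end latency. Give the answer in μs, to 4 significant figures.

18940 μs

L = 8431 × 8 = 67448 bits.
Transmission delay per hop = L/R = 67448/30000000000 = 2.24827 μs; 4 hops → 8.99307 μs.
Propagation delays (d/s per hop): 7389.16, 186.333, 1.40415, 3850 μs; sum = 11426.9 μs.
Processing at 3 router(s): 3 × 2.5 ms = 7500 μs.
End-to-end = 18940 μs.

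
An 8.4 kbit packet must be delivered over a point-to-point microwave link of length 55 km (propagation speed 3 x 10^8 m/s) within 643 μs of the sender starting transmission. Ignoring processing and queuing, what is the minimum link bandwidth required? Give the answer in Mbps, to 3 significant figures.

Propagation delay = 55000 / 300000000 = 183.333 μs.
Transmission budget = 643 − 183.333 = 459.667 μs.
R ≥ L / t_tx = 8400 bits / 0.000459667 s = 18.3 Mbps.

18.3 Mbps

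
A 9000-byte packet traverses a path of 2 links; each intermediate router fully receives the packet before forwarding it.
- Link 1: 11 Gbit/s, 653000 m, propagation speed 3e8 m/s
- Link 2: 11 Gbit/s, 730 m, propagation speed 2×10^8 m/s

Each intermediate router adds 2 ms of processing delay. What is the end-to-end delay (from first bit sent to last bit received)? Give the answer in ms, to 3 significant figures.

4.19 ms

L = 9000 × 8 = 72000 bits.
Transmission delay per hop = L/R = 72000/11000000000 = 0.00654545 ms; 2 hops → 0.0130909 ms.
Propagation delays (d/s per hop): 2.17667, 0.00365 ms; sum = 2.18032 ms.
Processing at 1 router(s): 1 × 2 ms = 2 ms.
End-to-end = 4.19 ms.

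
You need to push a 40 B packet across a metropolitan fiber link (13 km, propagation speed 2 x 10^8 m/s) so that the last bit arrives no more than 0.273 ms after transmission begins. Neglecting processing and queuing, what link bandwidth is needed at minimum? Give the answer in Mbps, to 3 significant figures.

L = 320 bits.
Propagation delay = 13000 / 200000000 = 0.065 ms.
Transmission budget = 0.273 − 0.065 = 0.208 ms.
R ≥ L / t_tx = 320 bits / 0.000208 s = 1.54 Mbps.

1.54 Mbps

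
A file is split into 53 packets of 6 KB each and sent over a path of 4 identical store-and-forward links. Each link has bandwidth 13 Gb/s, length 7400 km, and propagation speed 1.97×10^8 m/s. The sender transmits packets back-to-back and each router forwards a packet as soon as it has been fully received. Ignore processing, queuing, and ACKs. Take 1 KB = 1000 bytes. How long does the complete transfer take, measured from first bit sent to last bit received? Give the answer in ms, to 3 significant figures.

150 ms

Per-hop transmission t_tx = L/R = 48000/13000000000 = 0.00369231 ms.
Per-hop propagation t_prop = 7400000/197000000 = 37.5635 ms.
Pipeline fill: first packet needs 4·t_tx to clear all hops; remaining 52 packets each add one t_tx.
Total = (4+53-1)·t_tx + 4·t_prop = 56·0.00369231 + 4·37.5635 = 150 ms.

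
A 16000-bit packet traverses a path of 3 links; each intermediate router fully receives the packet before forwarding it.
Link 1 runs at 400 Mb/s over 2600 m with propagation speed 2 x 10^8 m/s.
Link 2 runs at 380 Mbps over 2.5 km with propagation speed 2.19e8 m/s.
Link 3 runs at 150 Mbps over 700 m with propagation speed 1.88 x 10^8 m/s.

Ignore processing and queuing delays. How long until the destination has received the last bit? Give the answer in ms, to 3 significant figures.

Transmission delays (L/R per hop): 0.04, 0.0421053, 0.106667 ms; sum = 0.188772 ms.
Propagation delays (d/s per hop): 0.013, 0.0114155, 0.0037234 ms; sum = 0.0281389 ms.
End-to-end = 0.217 ms.

0.217 ms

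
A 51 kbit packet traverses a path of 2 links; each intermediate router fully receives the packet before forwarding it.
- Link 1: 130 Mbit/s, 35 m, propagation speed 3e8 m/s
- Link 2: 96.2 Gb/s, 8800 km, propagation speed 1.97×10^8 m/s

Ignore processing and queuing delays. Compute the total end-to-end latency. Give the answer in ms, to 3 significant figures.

45.1 ms

L = 51000 bits.
Transmission delays (L/R per hop): 0.392308, 0.000530146 ms; sum = 0.392838 ms.
Propagation delays (d/s per hop): 0.000116667, 44.6701 ms; sum = 44.6702 ms.
End-to-end = 45.1 ms.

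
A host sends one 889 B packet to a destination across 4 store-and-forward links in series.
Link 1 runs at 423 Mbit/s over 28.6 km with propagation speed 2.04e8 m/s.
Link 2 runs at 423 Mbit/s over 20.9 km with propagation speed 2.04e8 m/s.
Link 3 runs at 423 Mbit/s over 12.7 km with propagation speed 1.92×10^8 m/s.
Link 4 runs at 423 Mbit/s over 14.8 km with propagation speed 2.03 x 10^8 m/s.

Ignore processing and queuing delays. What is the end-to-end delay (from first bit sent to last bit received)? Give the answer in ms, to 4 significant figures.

L = 889 × 8 = 7112 bits.
Transmission delay per hop = L/R = 7112/423000000 = 0.0168132 ms; 4 hops → 0.067253 ms.
Propagation delays (d/s per hop): 0.140196, 0.102451, 0.0661458, 0.0729064 ms; sum = 0.381699 ms.
End-to-end = 0.4490 ms.

0.4490 ms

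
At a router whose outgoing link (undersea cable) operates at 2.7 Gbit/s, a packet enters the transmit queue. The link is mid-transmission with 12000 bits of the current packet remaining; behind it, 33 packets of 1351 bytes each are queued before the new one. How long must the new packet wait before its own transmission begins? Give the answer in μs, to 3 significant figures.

Each queued packet: L/R = 10808/2700000000 = 4.00296 μs.
33 queued → 132.098 μs.
Plus remaining 12000 bits of current packet: 4.44444 μs.
Queuing delay = 137 μs.

137 μs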